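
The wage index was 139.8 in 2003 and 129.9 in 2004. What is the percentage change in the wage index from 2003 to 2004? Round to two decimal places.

-7.08%

Change = (129.9 − 139.8) / 139.8 × 100
       = -9.9 / 139.8 × 100 = -7.0815%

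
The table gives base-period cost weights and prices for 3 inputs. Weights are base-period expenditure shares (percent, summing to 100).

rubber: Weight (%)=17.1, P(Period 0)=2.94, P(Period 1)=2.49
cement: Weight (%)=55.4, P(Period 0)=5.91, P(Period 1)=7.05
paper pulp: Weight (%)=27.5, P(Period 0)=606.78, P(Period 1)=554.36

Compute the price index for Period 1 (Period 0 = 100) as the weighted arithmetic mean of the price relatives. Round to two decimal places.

rubber: 17.1 × (2.49/2.94) = 17.1 × 0.846939 = 14.4827
cement: 55.4 × (7.05/5.91) = 55.4 × 1.192893 = 66.0863
paper pulp: 27.5 × (554.36/606.78) = 27.5 × 0.913610 = 25.1243
Index = Σ wᵢ·(p₁ᵢ/p₀ᵢ) = 14.4827 + 66.0863 + 25.1243 = 105.6932

105.69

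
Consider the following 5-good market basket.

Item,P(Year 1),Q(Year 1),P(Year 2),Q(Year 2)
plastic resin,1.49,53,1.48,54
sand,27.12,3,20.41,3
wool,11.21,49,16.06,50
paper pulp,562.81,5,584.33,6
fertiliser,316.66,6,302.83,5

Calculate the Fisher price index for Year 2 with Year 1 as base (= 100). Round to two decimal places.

Laspeyres component (base-period weights):
ΣP(Year 2)Q(Year 1) = 1.48×53 + 20.41×3 + 16.06×49 + 584.33×5 + 302.83×6 = 78.44 + 61.23 + 786.94 + 2921.65 + 1816.98 = 5665.24
ΣP(Year 1)Q(Year 1) = 1.49×53 + 27.12×3 + 11.21×49 + 562.81×5 + 316.66×6 = 78.97 + 81.36 + 549.29 + 2814.05 + 1899.96 = 5423.63
L = 5665.24 / 5423.63 × 100 = 104.4548
Paasche component (current-period weights):
ΣP(Year 2)Q(Year 2) = 1.48×54 + 20.41×3 + 16.06×50 + 584.33×6 + 302.83×5 = 79.92 + 61.23 + 803 + 3505.98 + 1514.15 = 5964.28
ΣP(Year 1)Q(Year 2) = 1.49×54 + 27.12×3 + 11.21×50 + 562.81×6 + 316.66×5 = 80.46 + 81.36 + 560.5 + 3376.86 + 1583.3 = 5682.48
P = 5964.28 / 5682.48 × 100 = 104.9591
Fisher = √(L × P) = √(104.4548 × 104.9591) = 104.7066

104.71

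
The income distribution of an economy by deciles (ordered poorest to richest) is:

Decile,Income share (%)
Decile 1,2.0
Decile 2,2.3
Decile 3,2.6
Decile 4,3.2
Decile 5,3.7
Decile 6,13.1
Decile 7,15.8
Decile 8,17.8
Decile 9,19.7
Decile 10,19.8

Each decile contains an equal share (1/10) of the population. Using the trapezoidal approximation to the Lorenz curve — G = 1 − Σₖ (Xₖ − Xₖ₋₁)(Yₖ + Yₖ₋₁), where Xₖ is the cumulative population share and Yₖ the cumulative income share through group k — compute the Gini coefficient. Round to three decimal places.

0.405

Cumulative income shares Yₖ: 0.0200, 0.0430, 0.0690, 0.1010, 0.1380, 0.2690, 0.4270, 0.6050, 0.8020, 1.0000
Σ (Xₖ−Xₖ₋₁)(Yₖ+Yₖ₋₁) = (1/10)(0.0200+0.0000) + (1/10)(0.0430+0.0200) + (1/10)(0.0690+0.0430) + (1/10)(0.1010+0.0690) + (1/10)(0.1380+0.1010) + (1/10)(0.2690+0.1380) + (1/10)(0.4270+0.2690) + (1/10)(0.6050+0.4270) + (1/10)(0.8020+0.6050) + (1/10)(1.0000+0.8020)
  = 0.0020 + 0.0063 + 0.0112 + 0.0170 + 0.0239 + 0.0407 + 0.0696 + 0.1032 + 0.1407 + 0.1802 = 0.5948
G = 1 − 0.5948 = 0.4052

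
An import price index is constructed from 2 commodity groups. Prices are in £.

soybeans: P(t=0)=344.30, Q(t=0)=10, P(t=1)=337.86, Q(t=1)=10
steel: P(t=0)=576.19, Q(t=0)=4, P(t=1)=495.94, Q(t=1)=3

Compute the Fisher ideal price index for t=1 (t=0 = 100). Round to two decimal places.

Laspeyres component (base-period weights):
ΣP(t=1)Q(t=0) = 337.86×10 + 495.94×4 = 3378.6 + 1983.76 = 5362.36
ΣP(t=0)Q(t=0) = 344.30×10 + 576.19×4 = 3443 + 2304.76 = 5747.76
L = 5362.36 / 5747.76 × 100 = 93.2948
Paasche component (current-period weights):
ΣP(t=1)Q(t=1) = 337.86×10 + 495.94×3 = 3378.6 + 1487.82 = 4866.42
ΣP(t=0)Q(t=1) = 344.30×10 + 576.19×3 = 3443 + 1728.57 = 5171.57
P = 4866.42 / 5171.57 × 100 = 94.0995
Fisher = √(L × P) = √(93.2948 × 94.0995) = 93.6963

93.70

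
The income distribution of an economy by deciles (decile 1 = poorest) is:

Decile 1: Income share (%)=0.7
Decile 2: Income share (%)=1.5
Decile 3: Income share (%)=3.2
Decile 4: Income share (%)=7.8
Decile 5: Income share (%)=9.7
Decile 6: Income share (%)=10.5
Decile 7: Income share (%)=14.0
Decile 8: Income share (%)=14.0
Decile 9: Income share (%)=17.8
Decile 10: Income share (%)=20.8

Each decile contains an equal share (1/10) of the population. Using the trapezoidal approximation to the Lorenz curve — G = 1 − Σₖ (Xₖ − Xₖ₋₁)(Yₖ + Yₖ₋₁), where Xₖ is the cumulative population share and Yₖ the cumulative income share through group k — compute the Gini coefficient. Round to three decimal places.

0.368

Cumulative income shares Yₖ: 0.0070, 0.0220, 0.0540, 0.1320, 0.2290, 0.3340, 0.4740, 0.6140, 0.7920, 1.0000
Σ (Xₖ−Xₖ₋₁)(Yₖ+Yₖ₋₁) = (1/10)(0.0070+0.0000) + (1/10)(0.0220+0.0070) + (1/10)(0.0540+0.0220) + (1/10)(0.1320+0.0540) + (1/10)(0.2290+0.1320) + (1/10)(0.3340+0.2290) + (1/10)(0.4740+0.3340) + (1/10)(0.6140+0.4740) + (1/10)(0.7920+0.6140) + (1/10)(1.0000+0.7920)
  = 0.0007 + 0.0029 + 0.0076 + 0.0186 + 0.0361 + 0.0563 + 0.0808 + 0.1088 + 0.1406 + 0.1792 = 0.6316
G = 1 − 0.6316 = 0.3684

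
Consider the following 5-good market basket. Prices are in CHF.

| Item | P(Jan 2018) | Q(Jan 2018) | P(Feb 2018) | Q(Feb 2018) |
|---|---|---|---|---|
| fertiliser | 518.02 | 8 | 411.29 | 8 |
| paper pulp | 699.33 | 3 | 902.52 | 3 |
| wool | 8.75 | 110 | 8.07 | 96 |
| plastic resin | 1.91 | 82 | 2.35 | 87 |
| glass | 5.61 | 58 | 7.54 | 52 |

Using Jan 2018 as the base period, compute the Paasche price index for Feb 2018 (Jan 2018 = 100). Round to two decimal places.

Paasche price index uses current-period quantities as weights.
ΣP(Feb 2018)·Q(Feb 2018) = 411.29×8 + 902.52×3 + 8.07×96 + 2.35×87 + 7.54×52 = 3290.32 + 2707.56 + 774.72 + 204.45 + 392.08 = 7369.13
ΣP(Jan 2018)·Q(Feb 2018) = 518.02×8 + 699.33×3 + 8.75×96 + 1.91×87 + 5.61×52 = 4144.16 + 2097.99 + 840 + 166.17 + 291.72 = 7540.04
Index = 7369.13 / 7540.04 × 100 = 97.7333

97.73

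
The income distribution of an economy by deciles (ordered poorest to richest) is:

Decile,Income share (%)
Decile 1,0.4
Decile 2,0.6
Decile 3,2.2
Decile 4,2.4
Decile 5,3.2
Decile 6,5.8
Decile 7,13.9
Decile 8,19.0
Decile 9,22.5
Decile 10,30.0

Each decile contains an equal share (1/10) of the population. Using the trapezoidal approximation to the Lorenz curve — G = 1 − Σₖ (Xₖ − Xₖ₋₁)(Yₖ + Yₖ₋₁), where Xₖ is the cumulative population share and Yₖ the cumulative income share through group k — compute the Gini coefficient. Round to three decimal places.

Cumulative income shares Yₖ: 0.0040, 0.0100, 0.0320, 0.0560, 0.0880, 0.1460, 0.2850, 0.4750, 0.7000, 1.0000
Σ (Xₖ−Xₖ₋₁)(Yₖ+Yₖ₋₁) = (1/10)(0.0040+0.0000) + (1/10)(0.0100+0.0040) + (1/10)(0.0320+0.0100) + (1/10)(0.0560+0.0320) + (1/10)(0.0880+0.0560) + (1/10)(0.1460+0.0880) + (1/10)(0.2850+0.1460) + (1/10)(0.4750+0.2850) + (1/10)(0.7000+0.4750) + (1/10)(1.0000+0.7000)
  = 0.0004 + 0.0014 + 0.0042 + 0.0088 + 0.0144 + 0.0234 + 0.0431 + 0.0760 + 0.1175 + 0.1700 = 0.4592
G = 1 − 0.4592 = 0.5408

0.541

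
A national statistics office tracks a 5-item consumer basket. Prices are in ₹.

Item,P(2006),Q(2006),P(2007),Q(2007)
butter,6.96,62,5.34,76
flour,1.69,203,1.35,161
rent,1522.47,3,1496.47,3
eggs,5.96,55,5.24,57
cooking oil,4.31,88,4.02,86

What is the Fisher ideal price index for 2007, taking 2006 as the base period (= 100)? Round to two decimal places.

Laspeyres component (base-period weights):
ΣP(2007)Q(2006) = 5.34×62 + 1.35×203 + 1496.47×3 + 5.24×55 + 4.02×88 = 331.08 + 274.05 + 4489.41 + 288.2 + 353.76 = 5736.5
ΣP(2006)Q(2006) = 6.96×62 + 1.69×203 + 1522.47×3 + 5.96×55 + 4.31×88 = 431.52 + 343.07 + 4567.41 + 327.8 + 379.28 = 6049.08
L = 5736.5 / 6049.08 × 100 = 94.8326
Paasche component (current-period weights):
ΣP(2007)Q(2007) = 5.34×76 + 1.35×161 + 1496.47×3 + 5.24×57 + 4.02×86 = 405.84 + 217.35 + 4489.41 + 298.68 + 345.72 = 5757
ΣP(2006)Q(2007) = 6.96×76 + 1.69×161 + 1522.47×3 + 5.96×57 + 4.31×86 = 528.96 + 272.09 + 4567.41 + 339.72 + 370.66 = 6078.84
P = 5757 / 6078.84 × 100 = 94.7056
Fisher = √(L × P) = √(94.8326 × 94.7056) = 94.7691

94.77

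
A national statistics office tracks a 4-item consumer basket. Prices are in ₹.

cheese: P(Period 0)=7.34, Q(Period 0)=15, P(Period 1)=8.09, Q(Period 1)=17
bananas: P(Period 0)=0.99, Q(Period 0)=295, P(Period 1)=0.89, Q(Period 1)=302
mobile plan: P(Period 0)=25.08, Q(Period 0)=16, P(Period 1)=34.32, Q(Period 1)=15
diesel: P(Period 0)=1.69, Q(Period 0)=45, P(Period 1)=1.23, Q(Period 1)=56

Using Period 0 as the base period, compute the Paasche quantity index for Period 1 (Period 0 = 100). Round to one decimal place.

Paasche quantity index uses current-period prices as weights.
ΣP(Period 1)·Q(Period 1) = 8.09×17 + 0.89×302 + 34.32×15 + 1.23×56 = 137.53 + 268.78 + 514.8 + 68.88 = 989.99
ΣP(Period 1)·Q(Period 0) = 8.09×15 + 0.89×295 + 34.32×16 + 1.23×45 = 121.35 + 262.55 + 549.12 + 55.35 = 988.37
Index = 989.99 / 988.37 × 100 = 100.1639

100.2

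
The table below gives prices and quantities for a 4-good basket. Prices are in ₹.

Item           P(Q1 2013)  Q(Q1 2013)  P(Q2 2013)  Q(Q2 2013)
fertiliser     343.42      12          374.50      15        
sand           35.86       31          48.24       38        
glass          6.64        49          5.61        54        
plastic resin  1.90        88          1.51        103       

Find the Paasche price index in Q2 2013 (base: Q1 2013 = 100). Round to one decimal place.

111.9

Paasche price index uses current-period quantities as weights.
ΣP(Q2 2013)·Q(Q2 2013) = 374.50×15 + 48.24×38 + 5.61×54 + 1.51×103 = 5617.5 + 1833.12 + 302.94 + 155.53 = 7909.09
ΣP(Q1 2013)·Q(Q2 2013) = 343.42×15 + 35.86×38 + 6.64×54 + 1.90×103 = 5151.3 + 1362.68 + 358.56 + 195.7 = 7068.24
Index = 7909.09 / 7068.24 × 100 = 111.8962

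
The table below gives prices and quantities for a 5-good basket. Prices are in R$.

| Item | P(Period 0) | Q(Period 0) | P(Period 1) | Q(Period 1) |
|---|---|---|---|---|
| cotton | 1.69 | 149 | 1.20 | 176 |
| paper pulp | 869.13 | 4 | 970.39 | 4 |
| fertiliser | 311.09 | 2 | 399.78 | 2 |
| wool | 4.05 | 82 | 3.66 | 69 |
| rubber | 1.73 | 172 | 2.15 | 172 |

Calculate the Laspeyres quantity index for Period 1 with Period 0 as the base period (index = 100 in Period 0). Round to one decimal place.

99.9

Laspeyres quantity index uses base-period prices as weights.
ΣP(Period 0)·Q(Period 1) = 1.69×176 + 869.13×4 + 311.09×2 + 4.05×69 + 1.73×172 = 297.44 + 3476.52 + 622.18 + 279.45 + 297.56 = 4973.15
ΣP(Period 0)·Q(Period 0) = 1.69×149 + 869.13×4 + 311.09×2 + 4.05×82 + 1.73×172 = 251.81 + 3476.52 + 622.18 + 332.1 + 297.56 = 4980.17
Index = 4973.15 / 4980.17 × 100 = 99.8590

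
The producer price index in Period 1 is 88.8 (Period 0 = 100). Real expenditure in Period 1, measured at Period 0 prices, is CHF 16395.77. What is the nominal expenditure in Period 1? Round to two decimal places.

Nominal = Real × (Index/100) = 16395.77 × (88.8/100)
        = 16395.77 × 0.888 = 14559.4438

14559.44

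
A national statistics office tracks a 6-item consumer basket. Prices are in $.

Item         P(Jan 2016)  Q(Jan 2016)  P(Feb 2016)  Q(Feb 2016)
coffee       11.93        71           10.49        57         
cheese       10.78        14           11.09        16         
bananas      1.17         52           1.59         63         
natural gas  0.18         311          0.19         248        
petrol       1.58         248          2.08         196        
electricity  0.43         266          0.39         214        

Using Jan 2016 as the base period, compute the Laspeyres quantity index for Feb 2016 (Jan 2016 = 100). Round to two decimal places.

84.67

Laspeyres quantity index uses base-period prices as weights.
ΣP(Jan 2016)·Q(Feb 2016) = 11.93×57 + 10.78×16 + 1.17×63 + 0.18×248 + 1.58×196 + 0.43×214 = 680.01 + 172.48 + 73.71 + 44.64 + 309.68 + 92.02 = 1372.54
ΣP(Jan 2016)·Q(Jan 2016) = 11.93×71 + 10.78×14 + 1.17×52 + 0.18×311 + 1.58×248 + 0.43×266 = 847.03 + 150.92 + 60.84 + 55.98 + 391.84 + 114.38 = 1620.99
Index = 1372.54 / 1620.99 × 100 = 84.6729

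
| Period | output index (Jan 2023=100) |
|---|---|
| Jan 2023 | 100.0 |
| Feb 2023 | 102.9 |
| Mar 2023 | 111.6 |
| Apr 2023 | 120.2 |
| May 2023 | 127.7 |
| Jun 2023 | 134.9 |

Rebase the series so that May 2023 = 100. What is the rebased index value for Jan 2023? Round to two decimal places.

Rebased(Jan 2023) = 100.0 / 127.7 × 100 = 78.3085

78.31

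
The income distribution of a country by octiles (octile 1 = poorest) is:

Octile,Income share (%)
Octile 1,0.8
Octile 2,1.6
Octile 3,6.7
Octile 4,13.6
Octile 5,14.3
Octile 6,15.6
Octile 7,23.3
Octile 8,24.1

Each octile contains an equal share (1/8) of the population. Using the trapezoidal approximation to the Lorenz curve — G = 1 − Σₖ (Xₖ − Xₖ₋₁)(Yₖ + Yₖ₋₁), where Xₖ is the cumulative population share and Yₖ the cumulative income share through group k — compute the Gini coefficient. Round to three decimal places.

Cumulative income shares Yₖ: 0.0080, 0.0240, 0.0910, 0.2270, 0.3700, 0.5260, 0.7590, 1.0000
Σ (Xₖ−Xₖ₋₁)(Yₖ+Yₖ₋₁) = (1/8)(0.0080+0.0000) + (1/8)(0.0240+0.0080) + (1/8)(0.0910+0.0240) + (1/8)(0.2270+0.0910) + (1/8)(0.3700+0.2270) + (1/8)(0.5260+0.3700) + (1/8)(0.7590+0.5260) + (1/8)(1.0000+0.7590)
  = 0.0010 + 0.0040 + 0.0144 + 0.0398 + 0.0746 + 0.1120 + 0.1606 + 0.2199 = 0.6262
G = 1 − 0.6262 = 0.3738

0.374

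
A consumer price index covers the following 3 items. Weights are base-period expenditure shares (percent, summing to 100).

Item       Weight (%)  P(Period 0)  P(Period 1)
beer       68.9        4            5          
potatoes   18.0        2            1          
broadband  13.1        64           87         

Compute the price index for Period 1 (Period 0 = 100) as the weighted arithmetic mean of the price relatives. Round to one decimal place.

beer: 68.9 × (5/4) = 68.9 × 1.250000 = 86.1250
potatoes: 18.0 × (1/2) = 18.0 × 0.500000 = 9.0000
broadband: 13.1 × (87/64) = 13.1 × 1.359375 = 17.8078
Index = Σ wᵢ·(p₁ᵢ/p₀ᵢ) = 86.1250 + 9.0000 + 17.8078 = 112.9328

112.9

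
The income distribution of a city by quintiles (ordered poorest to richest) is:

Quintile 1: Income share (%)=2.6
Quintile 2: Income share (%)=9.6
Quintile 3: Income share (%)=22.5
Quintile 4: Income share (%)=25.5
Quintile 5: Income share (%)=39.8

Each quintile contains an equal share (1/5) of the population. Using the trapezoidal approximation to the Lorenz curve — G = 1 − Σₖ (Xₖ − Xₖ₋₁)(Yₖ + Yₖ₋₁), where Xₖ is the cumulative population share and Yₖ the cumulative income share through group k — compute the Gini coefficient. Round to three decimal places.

0.361

Cumulative income shares Yₖ: 0.0260, 0.1220, 0.3470, 0.6020, 1.0000
Σ (Xₖ−Xₖ₋₁)(Yₖ+Yₖ₋₁) = (1/5)(0.0260+0.0000) + (1/5)(0.1220+0.0260) + (1/5)(0.3470+0.1220) + (1/5)(0.6020+0.3470) + (1/5)(1.0000+0.6020)
  = 0.0052 + 0.0296 + 0.0938 + 0.1898 + 0.3204 = 0.6388
G = 1 − 0.6388 = 0.3612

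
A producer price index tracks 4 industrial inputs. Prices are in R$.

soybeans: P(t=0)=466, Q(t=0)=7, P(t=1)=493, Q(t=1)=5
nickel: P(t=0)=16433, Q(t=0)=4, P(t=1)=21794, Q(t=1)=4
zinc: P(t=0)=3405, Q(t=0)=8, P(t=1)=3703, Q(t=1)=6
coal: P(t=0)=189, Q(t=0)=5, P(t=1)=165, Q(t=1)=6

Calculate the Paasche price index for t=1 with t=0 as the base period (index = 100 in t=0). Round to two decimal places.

125.91

Paasche price index uses current-period quantities as weights.
ΣP(t=1)·Q(t=1) = 493×5 + 21794×4 + 3703×6 + 165×6 = 2465 + 87176 + 22218 + 990 = 112849
ΣP(t=0)·Q(t=1) = 466×5 + 16433×4 + 3405×6 + 189×6 = 2330 + 65732 + 20430 + 1134 = 89626
Index = 112849 / 89626 × 100 = 125.9110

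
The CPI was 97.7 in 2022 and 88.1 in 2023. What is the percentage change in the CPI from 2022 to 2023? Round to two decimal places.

Change = (88.1 − 97.7) / 97.7 × 100
       = -9.6 / 97.7 × 100 = -9.8260%

-9.83%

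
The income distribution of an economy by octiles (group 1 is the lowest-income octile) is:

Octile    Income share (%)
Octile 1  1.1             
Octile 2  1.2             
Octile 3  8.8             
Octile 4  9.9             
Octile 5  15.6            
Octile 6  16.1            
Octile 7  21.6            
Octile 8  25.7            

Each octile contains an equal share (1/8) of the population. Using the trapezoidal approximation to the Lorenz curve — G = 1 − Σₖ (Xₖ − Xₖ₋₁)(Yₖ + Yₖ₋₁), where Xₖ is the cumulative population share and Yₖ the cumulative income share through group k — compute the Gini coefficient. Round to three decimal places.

0.377

Cumulative income shares Yₖ: 0.0110, 0.0230, 0.1110, 0.2100, 0.3660, 0.5270, 0.7430, 1.0000
Σ (Xₖ−Xₖ₋₁)(Yₖ+Yₖ₋₁) = (1/8)(0.0110+0.0000) + (1/8)(0.0230+0.0110) + (1/8)(0.1110+0.0230) + (1/8)(0.2100+0.1110) + (1/8)(0.3660+0.2100) + (1/8)(0.5270+0.3660) + (1/8)(0.7430+0.5270) + (1/8)(1.0000+0.7430)
  = 0.0014 + 0.0043 + 0.0168 + 0.0401 + 0.0720 + 0.1116 + 0.1588 + 0.2179 = 0.6228
G = 1 − 0.6228 = 0.3772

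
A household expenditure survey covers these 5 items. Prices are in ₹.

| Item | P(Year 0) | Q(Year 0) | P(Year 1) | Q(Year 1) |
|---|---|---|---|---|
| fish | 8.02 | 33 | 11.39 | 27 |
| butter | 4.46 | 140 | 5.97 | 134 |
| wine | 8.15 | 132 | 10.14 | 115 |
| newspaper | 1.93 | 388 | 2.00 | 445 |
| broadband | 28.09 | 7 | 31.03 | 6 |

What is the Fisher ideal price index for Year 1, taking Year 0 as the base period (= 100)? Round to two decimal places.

121.15

Laspeyres component (base-period weights):
ΣP(Year 1)Q(Year 0) = 11.39×33 + 5.97×140 + 10.14×132 + 2.00×388 + 31.03×7 = 375.87 + 835.8 + 1338.48 + 776 + 217.21 = 3543.36
ΣP(Year 0)Q(Year 0) = 8.02×33 + 4.46×140 + 8.15×132 + 1.93×388 + 28.09×7 = 264.66 + 624.4 + 1075.8 + 748.84 + 196.63 = 2910.33
L = 3543.36 / 2910.33 × 100 = 121.7511
Paasche component (current-period weights):
ΣP(Year 1)Q(Year 1) = 11.39×27 + 5.97×134 + 10.14×115 + 2.00×445 + 31.03×6 = 307.53 + 799.98 + 1166.1 + 890 + 186.18 = 3349.79
ΣP(Year 0)Q(Year 1) = 8.02×27 + 4.46×134 + 8.15×115 + 1.93×445 + 28.09×6 = 216.54 + 597.64 + 937.25 + 858.85 + 168.54 = 2778.82
P = 3349.79 / 2778.82 × 100 = 120.5472
Fisher = √(L × P) = √(121.7511 × 120.5472) = 121.1477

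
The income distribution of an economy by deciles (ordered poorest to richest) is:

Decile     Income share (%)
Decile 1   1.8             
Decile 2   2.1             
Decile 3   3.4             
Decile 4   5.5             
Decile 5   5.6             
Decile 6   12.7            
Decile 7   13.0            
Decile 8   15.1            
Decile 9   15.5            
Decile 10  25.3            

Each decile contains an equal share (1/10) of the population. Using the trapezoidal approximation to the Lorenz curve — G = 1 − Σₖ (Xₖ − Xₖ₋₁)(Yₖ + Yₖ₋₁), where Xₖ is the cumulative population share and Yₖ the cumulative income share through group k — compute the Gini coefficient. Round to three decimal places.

0.393

Cumulative income shares Yₖ: 0.0180, 0.0390, 0.0730, 0.1280, 0.1840, 0.3110, 0.4410, 0.5920, 0.7470, 1.0000
Σ (Xₖ−Xₖ₋₁)(Yₖ+Yₖ₋₁) = (1/10)(0.0180+0.0000) + (1/10)(0.0390+0.0180) + (1/10)(0.0730+0.0390) + (1/10)(0.1280+0.0730) + (1/10)(0.1840+0.1280) + (1/10)(0.3110+0.1840) + (1/10)(0.4410+0.3110) + (1/10)(0.5920+0.4410) + (1/10)(0.7470+0.5920) + (1/10)(1.0000+0.7470)
  = 0.0018 + 0.0057 + 0.0112 + 0.0201 + 0.0312 + 0.0495 + 0.0752 + 0.1033 + 0.1339 + 0.1747 = 0.6066
G = 1 − 0.6066 = 0.3934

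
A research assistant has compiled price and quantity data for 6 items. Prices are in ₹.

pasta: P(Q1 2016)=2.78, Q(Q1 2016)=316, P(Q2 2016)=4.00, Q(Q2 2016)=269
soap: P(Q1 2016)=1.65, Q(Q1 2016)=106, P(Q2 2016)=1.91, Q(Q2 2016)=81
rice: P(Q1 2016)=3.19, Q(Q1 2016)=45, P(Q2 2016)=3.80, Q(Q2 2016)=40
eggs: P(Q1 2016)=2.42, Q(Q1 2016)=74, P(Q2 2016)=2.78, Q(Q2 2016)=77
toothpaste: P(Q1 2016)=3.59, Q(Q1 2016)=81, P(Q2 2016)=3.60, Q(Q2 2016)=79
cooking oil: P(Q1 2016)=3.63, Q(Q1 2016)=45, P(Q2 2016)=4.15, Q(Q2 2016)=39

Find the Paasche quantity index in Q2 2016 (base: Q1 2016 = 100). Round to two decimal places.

88.00

Paasche quantity index uses current-period prices as weights.
ΣP(Q2 2016)·Q(Q2 2016) = 4.00×269 + 1.91×81 + 3.80×40 + 2.78×77 + 3.60×79 + 4.15×39 = 1076 + 154.71 + 152 + 214.06 + 284.4 + 161.85 = 2043.02
ΣP(Q2 2016)·Q(Q1 2016) = 4.00×316 + 1.91×106 + 3.80×45 + 2.78×74 + 3.60×81 + 4.15×45 = 1264 + 202.46 + 171 + 205.72 + 291.6 + 186.75 = 2321.53
Index = 2043.02 / 2321.53 × 100 = 88.0032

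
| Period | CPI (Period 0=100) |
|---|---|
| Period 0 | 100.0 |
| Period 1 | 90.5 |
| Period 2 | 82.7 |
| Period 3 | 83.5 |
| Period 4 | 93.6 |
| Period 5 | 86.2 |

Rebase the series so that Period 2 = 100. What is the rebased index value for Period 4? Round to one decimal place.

113.2

Rebased(Period 4) = 93.6 / 82.7 × 100 = 113.1802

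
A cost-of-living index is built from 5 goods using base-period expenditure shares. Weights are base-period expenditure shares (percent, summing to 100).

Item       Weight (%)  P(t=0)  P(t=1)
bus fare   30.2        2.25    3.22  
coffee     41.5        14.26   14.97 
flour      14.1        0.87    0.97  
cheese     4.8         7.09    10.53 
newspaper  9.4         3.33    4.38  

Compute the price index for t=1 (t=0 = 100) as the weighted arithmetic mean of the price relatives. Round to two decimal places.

122.00

bus fare: 30.2 × (3.22/2.25) = 30.2 × 1.431111 = 43.2196
coffee: 41.5 × (14.97/14.26) = 41.5 × 1.049790 = 43.5663
flour: 14.1 × (0.97/0.87) = 14.1 × 1.114943 = 15.7207
cheese: 4.8 × (10.53/7.09) = 4.8 × 1.485190 = 7.1289
newspaper: 9.4 × (4.38/3.33) = 9.4 × 1.315315 = 12.3640
Index = Σ wᵢ·(p₁ᵢ/p₀ᵢ) = 43.2196 + 43.5663 + 15.7207 + 7.1289 + 12.3640 = 121.9994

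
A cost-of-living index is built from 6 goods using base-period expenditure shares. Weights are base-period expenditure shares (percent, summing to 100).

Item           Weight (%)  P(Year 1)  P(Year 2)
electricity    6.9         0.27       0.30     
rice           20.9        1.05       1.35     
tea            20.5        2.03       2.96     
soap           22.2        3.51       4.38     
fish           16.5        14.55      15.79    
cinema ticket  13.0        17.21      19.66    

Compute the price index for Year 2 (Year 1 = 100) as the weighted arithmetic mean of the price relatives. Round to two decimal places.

124.89

electricity: 6.9 × (0.30/0.27) = 6.9 × 1.111111 = 7.6667
rice: 20.9 × (1.35/1.05) = 20.9 × 1.285714 = 26.8714
tea: 20.5 × (2.96/2.03) = 20.5 × 1.458128 = 29.8916
soap: 22.2 × (4.38/3.51) = 22.2 × 1.247863 = 27.7026
fish: 16.5 × (15.79/14.55) = 16.5 × 1.085223 = 17.9062
cinema ticket: 13.0 × (19.66/17.21) = 13.0 × 1.142359 = 14.8507
Index = Σ wᵢ·(p₁ᵢ/p₀ᵢ) = 7.6667 + 26.8714 + 29.8916 + 27.7026 + 17.9062 + 14.8507 = 124.8891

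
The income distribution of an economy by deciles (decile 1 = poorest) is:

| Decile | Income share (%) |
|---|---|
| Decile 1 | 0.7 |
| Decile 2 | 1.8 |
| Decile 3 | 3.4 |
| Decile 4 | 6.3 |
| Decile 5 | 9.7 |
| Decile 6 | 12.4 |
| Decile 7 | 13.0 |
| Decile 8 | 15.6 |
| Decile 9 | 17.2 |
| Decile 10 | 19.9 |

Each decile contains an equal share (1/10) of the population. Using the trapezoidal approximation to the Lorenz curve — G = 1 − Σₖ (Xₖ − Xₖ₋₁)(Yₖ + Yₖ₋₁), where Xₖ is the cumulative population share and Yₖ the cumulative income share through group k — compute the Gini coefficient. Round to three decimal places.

Cumulative income shares Yₖ: 0.0070, 0.0250, 0.0590, 0.1220, 0.2190, 0.3430, 0.4730, 0.6290, 0.8010, 1.0000
Σ (Xₖ−Xₖ₋₁)(Yₖ+Yₖ₋₁) = (1/10)(0.0070+0.0000) + (1/10)(0.0250+0.0070) + (1/10)(0.0590+0.0250) + (1/10)(0.1220+0.0590) + (1/10)(0.2190+0.1220) + (1/10)(0.3430+0.2190) + (1/10)(0.4730+0.3430) + (1/10)(0.6290+0.4730) + (1/10)(0.8010+0.6290) + (1/10)(1.0000+0.8010)
  = 0.0007 + 0.0032 + 0.0084 + 0.0181 + 0.0341 + 0.0562 + 0.0816 + 0.1102 + 0.1430 + 0.1801 = 0.6356
G = 1 − 0.6356 = 0.3644

0.364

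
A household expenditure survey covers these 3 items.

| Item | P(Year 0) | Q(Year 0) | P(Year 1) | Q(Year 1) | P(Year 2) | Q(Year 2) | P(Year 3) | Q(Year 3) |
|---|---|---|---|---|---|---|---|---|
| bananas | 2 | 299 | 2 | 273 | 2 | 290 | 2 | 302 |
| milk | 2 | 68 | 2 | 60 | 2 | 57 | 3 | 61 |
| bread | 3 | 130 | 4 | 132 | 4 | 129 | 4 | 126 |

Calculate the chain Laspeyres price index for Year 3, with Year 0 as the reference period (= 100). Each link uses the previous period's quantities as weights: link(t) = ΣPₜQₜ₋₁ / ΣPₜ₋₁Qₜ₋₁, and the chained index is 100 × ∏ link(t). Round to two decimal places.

Link Year 0→Year 1:
ΣP(Year 1)Q(Year 0) = 2×299 + 2×68 + 4×130 = 598 + 136 + 520 = 1254
ΣP(Year 0)Q(Year 0) = 2×299 + 2×68 + 3×130 = 598 + 136 + 390 = 1124
link = 1254/1124 = 1.115658
Link Year 1→Year 2:
ΣP(Year 2)Q(Year 1) = 2×273 + 2×60 + 4×132 = 546 + 120 + 528 = 1194
ΣP(Year 1)Q(Year 1) = 2×273 + 2×60 + 4×132 = 546 + 120 + 528 = 1194
link = 1194/1194 = 1.000000
Link Year 2→Year 3:
ΣP(Year 3)Q(Year 2) = 2×290 + 3×57 + 4×129 = 580 + 171 + 516 = 1267
ΣP(Year 2)Q(Year 2) = 2×290 + 2×57 + 4×129 = 580 + 114 + 516 = 1210
link = 1267/1210 = 1.047107
Chained index = 100 × 1.115658 × 1.000000 × 1.047107 = 116.8214

116.82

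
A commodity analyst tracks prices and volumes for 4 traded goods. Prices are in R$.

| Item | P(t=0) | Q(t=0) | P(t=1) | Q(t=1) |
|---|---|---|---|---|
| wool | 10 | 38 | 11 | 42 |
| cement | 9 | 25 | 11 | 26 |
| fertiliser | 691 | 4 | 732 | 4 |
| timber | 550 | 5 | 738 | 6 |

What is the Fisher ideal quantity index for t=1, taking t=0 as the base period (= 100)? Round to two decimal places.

Laspeyres component (base-period weights):
ΣP(t=0)Q(t=1) = 10×42 + 9×26 + 691×4 + 550×6 = 420 + 234 + 2764 + 3300 = 6718
ΣP(t=0)Q(t=0) = 10×38 + 9×25 + 691×4 + 550×5 = 380 + 225 + 2764 + 2750 = 6119
L = 6718 / 6119 × 100 = 109.7892
Paasche component (current-period weights):
ΣP(t=1)Q(t=1) = 11×42 + 11×26 + 732×4 + 738×6 = 462 + 286 + 2928 + 4428 = 8104
ΣP(t=1)Q(t=0) = 11×38 + 11×25 + 732×4 + 738×5 = 418 + 275 + 2928 + 3690 = 7311
P = 8104 / 7311 × 100 = 110.8467
Fisher = √(L × P) = √(109.7892 × 110.8467) = 110.3167

110.32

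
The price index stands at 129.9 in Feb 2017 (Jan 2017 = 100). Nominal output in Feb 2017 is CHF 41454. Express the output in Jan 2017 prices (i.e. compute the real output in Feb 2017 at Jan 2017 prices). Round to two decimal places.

31912.24

Real = Nominal ÷ (Index/100) = 41454 ÷ (129.9/100)
     = 41454 ÷ 1.299 = 31912.2402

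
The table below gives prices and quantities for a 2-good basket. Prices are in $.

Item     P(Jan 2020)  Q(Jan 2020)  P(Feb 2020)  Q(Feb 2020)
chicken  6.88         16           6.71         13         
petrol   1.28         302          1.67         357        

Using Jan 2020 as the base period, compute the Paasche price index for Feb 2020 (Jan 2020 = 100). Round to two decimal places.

125.08

Paasche price index uses current-period quantities as weights.
ΣP(Feb 2020)·Q(Feb 2020) = 6.71×13 + 1.67×357 = 87.23 + 596.19 = 683.42
ΣP(Jan 2020)·Q(Feb 2020) = 6.88×13 + 1.28×357 = 89.44 + 456.96 = 546.4
Index = 683.42 / 546.4 × 100 = 125.0769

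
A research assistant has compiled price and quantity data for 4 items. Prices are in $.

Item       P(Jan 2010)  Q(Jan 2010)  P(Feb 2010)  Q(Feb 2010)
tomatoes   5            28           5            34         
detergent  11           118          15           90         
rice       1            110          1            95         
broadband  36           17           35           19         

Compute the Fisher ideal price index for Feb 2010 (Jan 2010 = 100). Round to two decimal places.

119.31

Laspeyres component (base-period weights):
ΣP(Feb 2010)Q(Jan 2010) = 5×28 + 15×118 + 1×110 + 35×17 = 140 + 1770 + 110 + 595 = 2615
ΣP(Jan 2010)Q(Jan 2010) = 5×28 + 11×118 + 1×110 + 36×17 = 140 + 1298 + 110 + 612 = 2160
L = 2615 / 2160 × 100 = 121.0648
Paasche component (current-period weights):
ΣP(Feb 2010)Q(Feb 2010) = 5×34 + 15×90 + 1×95 + 35×19 = 170 + 1350 + 95 + 665 = 2280
ΣP(Jan 2010)Q(Feb 2010) = 5×34 + 11×90 + 1×95 + 36×19 = 170 + 990 + 95 + 684 = 1939
P = 2280 / 1939 × 100 = 117.5864
Fisher = √(L × P) = √(121.0648 × 117.5864) = 119.3129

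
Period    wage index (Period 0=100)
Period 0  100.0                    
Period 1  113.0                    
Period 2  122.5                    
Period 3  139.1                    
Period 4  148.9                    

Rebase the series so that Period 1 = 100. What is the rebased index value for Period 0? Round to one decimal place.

Rebased(Period 0) = 100.0 / 113.0 × 100 = 88.4956

88.5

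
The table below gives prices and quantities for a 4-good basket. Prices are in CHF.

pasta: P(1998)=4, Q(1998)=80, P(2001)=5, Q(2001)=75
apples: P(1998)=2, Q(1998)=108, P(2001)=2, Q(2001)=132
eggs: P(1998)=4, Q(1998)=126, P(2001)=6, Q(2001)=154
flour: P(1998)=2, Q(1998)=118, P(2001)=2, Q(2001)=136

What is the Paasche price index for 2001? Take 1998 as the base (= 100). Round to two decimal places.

126.38

Paasche price index uses current-period quantities as weights.
ΣP(2001)·Q(2001) = 5×75 + 2×132 + 6×154 + 2×136 = 375 + 264 + 924 + 272 = 1835
ΣP(1998)·Q(2001) = 4×75 + 2×132 + 4×154 + 2×136 = 300 + 264 + 616 + 272 = 1452
Index = 1835 / 1452 × 100 = 126.3774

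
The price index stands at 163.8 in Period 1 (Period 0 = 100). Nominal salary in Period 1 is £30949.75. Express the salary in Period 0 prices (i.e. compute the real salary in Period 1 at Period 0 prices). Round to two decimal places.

Real = Nominal ÷ (Index/100) = 30949.75 ÷ (163.8/100)
     = 30949.75 ÷ 1.638 = 18894.8413

18894.84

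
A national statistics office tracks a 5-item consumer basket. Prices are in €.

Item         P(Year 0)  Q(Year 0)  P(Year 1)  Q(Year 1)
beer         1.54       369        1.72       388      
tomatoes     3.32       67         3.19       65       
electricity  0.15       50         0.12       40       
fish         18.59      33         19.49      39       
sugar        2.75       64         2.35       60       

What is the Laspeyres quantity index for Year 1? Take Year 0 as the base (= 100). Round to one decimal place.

107.7

Laspeyres quantity index uses base-period prices as weights.
ΣP(Year 0)·Q(Year 1) = 1.54×388 + 3.32×65 + 0.15×40 + 18.59×39 + 2.75×60 = 597.52 + 215.8 + 6 + 725.01 + 165 = 1709.33
ΣP(Year 0)·Q(Year 0) = 1.54×369 + 3.32×67 + 0.15×50 + 18.59×33 + 2.75×64 = 568.26 + 222.44 + 7.5 + 613.47 + 176 = 1587.67
Index = 1709.33 / 1587.67 × 100 = 107.6628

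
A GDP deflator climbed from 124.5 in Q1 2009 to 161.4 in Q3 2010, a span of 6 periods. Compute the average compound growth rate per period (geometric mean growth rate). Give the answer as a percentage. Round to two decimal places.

4.42%

Growth factor = (161.4/124.5)^(1/6) = (1.296386)^(1/6) = 1.044213
Growth rate = 1.044213 − 1 = 0.044213 = 4.4213%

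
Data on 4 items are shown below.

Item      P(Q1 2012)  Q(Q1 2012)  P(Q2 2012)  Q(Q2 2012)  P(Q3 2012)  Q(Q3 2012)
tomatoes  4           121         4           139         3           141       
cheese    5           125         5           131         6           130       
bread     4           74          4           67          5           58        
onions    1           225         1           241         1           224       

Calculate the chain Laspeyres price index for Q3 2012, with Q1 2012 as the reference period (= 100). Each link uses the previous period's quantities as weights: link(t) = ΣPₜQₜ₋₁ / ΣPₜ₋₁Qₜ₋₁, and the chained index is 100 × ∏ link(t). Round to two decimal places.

103.43

Link Q1 2012→Q2 2012:
ΣP(Q2 2012)Q(Q1 2012) = 4×121 + 5×125 + 4×74 + 1×225 = 484 + 625 + 296 + 225 = 1630
ΣP(Q1 2012)Q(Q1 2012) = 4×121 + 5×125 + 4×74 + 1×225 = 484 + 625 + 296 + 225 = 1630
link = 1630/1630 = 1.000000
Link Q2 2012→Q3 2012:
ΣP(Q3 2012)Q(Q2 2012) = 3×139 + 6×131 + 5×67 + 1×241 = 417 + 786 + 335 + 241 = 1779
ΣP(Q2 2012)Q(Q2 2012) = 4×139 + 5×131 + 4×67 + 1×241 = 556 + 655 + 268 + 241 = 1720
link = 1779/1720 = 1.034302
Chained index = 100 × 1.000000 × 1.034302 = 103.4302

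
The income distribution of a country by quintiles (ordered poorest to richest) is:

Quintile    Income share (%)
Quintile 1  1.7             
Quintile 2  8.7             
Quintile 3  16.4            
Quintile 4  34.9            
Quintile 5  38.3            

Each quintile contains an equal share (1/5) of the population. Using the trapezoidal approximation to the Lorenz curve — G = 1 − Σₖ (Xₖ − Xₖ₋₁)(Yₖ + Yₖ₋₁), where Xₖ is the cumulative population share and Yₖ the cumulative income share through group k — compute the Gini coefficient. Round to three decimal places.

0.398

Cumulative income shares Yₖ: 0.0170, 0.1040, 0.2680, 0.6170, 1.0000
Σ (Xₖ−Xₖ₋₁)(Yₖ+Yₖ₋₁) = (1/5)(0.0170+0.0000) + (1/5)(0.1040+0.0170) + (1/5)(0.2680+0.1040) + (1/5)(0.6170+0.2680) + (1/5)(1.0000+0.6170)
  = 0.0034 + 0.0242 + 0.0744 + 0.1770 + 0.3234 = 0.6024
G = 1 − 0.6024 = 0.3976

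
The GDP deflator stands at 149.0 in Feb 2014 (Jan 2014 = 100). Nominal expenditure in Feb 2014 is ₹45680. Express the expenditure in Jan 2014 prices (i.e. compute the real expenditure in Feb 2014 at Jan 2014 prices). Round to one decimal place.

30657.7

Real = Nominal ÷ (Index/100) = 45680 ÷ (149.0/100)
     = 45680 ÷ 1.490 = 30657.7181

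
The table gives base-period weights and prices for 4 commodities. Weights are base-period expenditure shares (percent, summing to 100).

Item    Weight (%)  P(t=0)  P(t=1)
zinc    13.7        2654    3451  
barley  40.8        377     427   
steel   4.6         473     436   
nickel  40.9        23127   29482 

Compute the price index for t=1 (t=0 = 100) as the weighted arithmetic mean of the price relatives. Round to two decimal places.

120.40

zinc: 13.7 × (3451/2654) = 13.7 × 1.300301 = 17.8141
barley: 40.8 × (427/377) = 40.8 × 1.132626 = 46.2111
steel: 4.6 × (436/473) = 4.6 × 0.921776 = 4.2402
nickel: 40.9 × (29482/23127) = 40.9 × 1.274787 = 52.1388
Index = Σ wᵢ·(p₁ᵢ/p₀ᵢ) = 17.8141 + 46.2111 + 4.2402 + 52.1388 = 120.4042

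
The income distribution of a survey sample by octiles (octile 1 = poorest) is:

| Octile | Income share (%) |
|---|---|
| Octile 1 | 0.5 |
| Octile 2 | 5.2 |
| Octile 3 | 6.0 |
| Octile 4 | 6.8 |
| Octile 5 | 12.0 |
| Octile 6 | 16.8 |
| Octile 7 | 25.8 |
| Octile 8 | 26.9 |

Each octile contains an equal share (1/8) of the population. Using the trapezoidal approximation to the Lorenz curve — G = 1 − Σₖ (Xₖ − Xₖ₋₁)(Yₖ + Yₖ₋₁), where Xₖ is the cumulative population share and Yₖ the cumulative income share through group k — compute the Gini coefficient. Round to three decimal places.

Cumulative income shares Yₖ: 0.0050, 0.0570, 0.1170, 0.1850, 0.3050, 0.4730, 0.7310, 1.0000
Σ (Xₖ−Xₖ₋₁)(Yₖ+Yₖ₋₁) = (1/8)(0.0050+0.0000) + (1/8)(0.0570+0.0050) + (1/8)(0.1170+0.0570) + (1/8)(0.1850+0.1170) + (1/8)(0.3050+0.1850) + (1/8)(0.4730+0.3050) + (1/8)(0.7310+0.4730) + (1/8)(1.0000+0.7310)
  = 0.0006 + 0.0077 + 0.0217 + 0.0377 + 0.0612 + 0.0973 + 0.1505 + 0.2164 = 0.5932
G = 1 − 0.5932 = 0.4068

0.407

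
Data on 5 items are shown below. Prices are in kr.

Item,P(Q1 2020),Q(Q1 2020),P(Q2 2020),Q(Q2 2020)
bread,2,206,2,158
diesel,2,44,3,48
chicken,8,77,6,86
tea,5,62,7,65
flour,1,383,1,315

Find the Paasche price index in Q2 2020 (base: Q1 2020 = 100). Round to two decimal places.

Paasche price index uses current-period quantities as weights.
ΣP(Q2 2020)·Q(Q2 2020) = 2×158 + 3×48 + 6×86 + 7×65 + 1×315 = 316 + 144 + 516 + 455 + 315 = 1746
ΣP(Q1 2020)·Q(Q2 2020) = 2×158 + 2×48 + 8×86 + 5×65 + 1×315 = 316 + 96 + 688 + 325 + 315 = 1740
Index = 1746 / 1740 × 100 = 100.3448

100.34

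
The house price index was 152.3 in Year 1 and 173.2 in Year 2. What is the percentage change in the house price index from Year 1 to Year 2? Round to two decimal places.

Change = (173.2 − 152.3) / 152.3 × 100
       = 20.9 / 152.3 × 100 = 13.7229%

13.72%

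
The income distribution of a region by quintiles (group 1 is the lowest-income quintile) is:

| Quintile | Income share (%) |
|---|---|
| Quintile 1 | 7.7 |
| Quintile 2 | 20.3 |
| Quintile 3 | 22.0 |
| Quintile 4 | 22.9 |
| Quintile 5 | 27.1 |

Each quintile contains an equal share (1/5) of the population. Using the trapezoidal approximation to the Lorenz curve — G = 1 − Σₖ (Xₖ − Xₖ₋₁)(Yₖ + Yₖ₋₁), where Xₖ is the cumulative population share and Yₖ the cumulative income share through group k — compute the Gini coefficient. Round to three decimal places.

Cumulative income shares Yₖ: 0.0770, 0.2800, 0.5000, 0.7290, 1.0000
Σ (Xₖ−Xₖ₋₁)(Yₖ+Yₖ₋₁) = (1/5)(0.0770+0.0000) + (1/5)(0.2800+0.0770) + (1/5)(0.5000+0.2800) + (1/5)(0.7290+0.5000) + (1/5)(1.0000+0.7290)
  = 0.0154 + 0.0714 + 0.1560 + 0.2458 + 0.3458 = 0.8344
G = 1 − 0.8344 = 0.1656

0.166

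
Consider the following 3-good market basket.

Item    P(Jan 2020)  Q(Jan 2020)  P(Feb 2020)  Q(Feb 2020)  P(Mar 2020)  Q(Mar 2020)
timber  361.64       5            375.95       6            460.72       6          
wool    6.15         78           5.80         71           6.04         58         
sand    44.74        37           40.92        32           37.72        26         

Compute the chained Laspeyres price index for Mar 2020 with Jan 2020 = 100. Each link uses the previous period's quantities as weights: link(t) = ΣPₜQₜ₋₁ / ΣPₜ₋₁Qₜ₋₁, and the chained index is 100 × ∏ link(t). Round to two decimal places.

Link Jan 2020→Feb 2020:
ΣP(Feb 2020)Q(Jan 2020) = 375.95×5 + 5.80×78 + 40.92×37 = 1879.75 + 452.4 + 1514.04 = 3846.19
ΣP(Jan 2020)Q(Jan 2020) = 361.64×5 + 6.15×78 + 44.74×37 = 1808.2 + 479.7 + 1655.38 = 3943.28
link = 3846.19/3943.28 = 0.975378
Link Feb 2020→Mar 2020:
ΣP(Mar 2020)Q(Feb 2020) = 460.72×6 + 6.04×71 + 37.72×32 = 2764.32 + 428.84 + 1207.04 = 4400.2
ΣP(Feb 2020)Q(Feb 2020) = 375.95×6 + 5.80×71 + 40.92×32 = 2255.7 + 411.8 + 1309.44 = 3976.94
link = 4400.2/3976.94 = 1.106429
Chained index = 100 × 0.975378 × 1.106429 = 107.9186

107.92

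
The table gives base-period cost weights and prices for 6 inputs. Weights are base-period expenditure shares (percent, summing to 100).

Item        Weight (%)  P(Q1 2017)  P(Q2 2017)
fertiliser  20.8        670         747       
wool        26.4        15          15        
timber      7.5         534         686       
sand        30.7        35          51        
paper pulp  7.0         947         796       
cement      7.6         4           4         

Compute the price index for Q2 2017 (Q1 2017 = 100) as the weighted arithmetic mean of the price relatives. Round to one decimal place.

fertiliser: 20.8 × (747/670) = 20.8 × 1.114925 = 23.1904
wool: 26.4 × (15/15) = 26.4 × 1.000000 = 26.4000
timber: 7.5 × (686/534) = 7.5 × 1.284644 = 9.6348
sand: 30.7 × (51/35) = 30.7 × 1.457143 = 44.7343
paper pulp: 7.0 × (796/947) = 7.0 × 0.840549 = 5.8838
cement: 7.6 × (4/4) = 7.6 × 1.000000 = 7.6000
Index = Σ wᵢ·(p₁ᵢ/p₀ᵢ) = 23.1904 + 26.4000 + 9.6348 + 44.7343 + 5.8838 + 7.6000 = 117.4434

117.4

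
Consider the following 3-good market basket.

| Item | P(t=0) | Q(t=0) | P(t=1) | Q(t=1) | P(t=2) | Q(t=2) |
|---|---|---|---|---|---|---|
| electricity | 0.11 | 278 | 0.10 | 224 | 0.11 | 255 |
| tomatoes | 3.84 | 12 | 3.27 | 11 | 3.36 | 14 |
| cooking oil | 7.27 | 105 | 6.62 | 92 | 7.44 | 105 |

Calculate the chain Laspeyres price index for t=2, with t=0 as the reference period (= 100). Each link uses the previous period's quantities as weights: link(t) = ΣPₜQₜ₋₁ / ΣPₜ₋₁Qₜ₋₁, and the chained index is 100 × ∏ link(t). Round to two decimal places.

Link t=0→t=1:
ΣP(t=1)Q(t=0) = 0.10×278 + 3.27×12 + 6.62×105 = 27.8 + 39.24 + 695.1 = 762.14
ΣP(t=0)Q(t=0) = 0.11×278 + 3.84×12 + 7.27×105 = 30.58 + 46.08 + 763.35 = 840.01
link = 762.14/840.01 = 0.907299
Link t=1→t=2:
ΣP(t=2)Q(t=1) = 0.11×224 + 3.36×11 + 7.44×92 = 24.64 + 36.96 + 684.48 = 746.08
ΣP(t=1)Q(t=1) = 0.10×224 + 3.27×11 + 6.62×92 = 22.4 + 35.97 + 609.04 = 667.41
link = 746.08/667.41 = 1.117874
Chained index = 100 × 0.907299 × 1.117874 = 101.4245

101.42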